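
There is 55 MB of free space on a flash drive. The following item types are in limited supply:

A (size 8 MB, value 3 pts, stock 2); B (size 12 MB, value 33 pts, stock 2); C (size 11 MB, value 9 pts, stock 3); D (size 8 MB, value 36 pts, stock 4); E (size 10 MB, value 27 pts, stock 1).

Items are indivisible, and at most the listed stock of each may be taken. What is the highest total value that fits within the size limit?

204 pts

Top feasible selections:
- 1×B + 4×D + 1×E: size 54, value 204
- 1×B + 1×C + 4×D: size 55, value 186
- 1×A + 1×B + 4×D: size 52, value 180
Best: 204 pts.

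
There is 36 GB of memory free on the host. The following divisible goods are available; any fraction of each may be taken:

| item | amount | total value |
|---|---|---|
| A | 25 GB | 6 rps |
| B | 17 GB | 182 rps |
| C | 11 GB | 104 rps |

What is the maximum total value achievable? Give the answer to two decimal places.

Take in order of value per unit:
- B (182/17 per unit): all 17 → value 182, running total 182.00
- C (104/11 per unit): all 11 → value 104, running total 286.00
- A (6/25 per unit): 8 of 25 → value 8×6/25 = 1.9200, running total 287.92
Total 287.92.

287.92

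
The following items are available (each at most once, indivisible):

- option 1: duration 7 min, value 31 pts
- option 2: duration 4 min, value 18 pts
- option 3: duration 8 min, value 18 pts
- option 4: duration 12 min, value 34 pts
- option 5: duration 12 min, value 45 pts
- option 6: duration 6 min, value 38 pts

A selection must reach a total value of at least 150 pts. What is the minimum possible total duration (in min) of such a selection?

37

Subsets with value ≥ 150, sorted by total duration:
- option 1+option 2+option 3+option 5+option 6: duration 37, value 150
- option 1+option 2+option 4+option 5+option 6: duration 41, value 166
- option 2+option 3+option 4+option 5+option 6: duration 42, value 153
Minimum duration: 37 min.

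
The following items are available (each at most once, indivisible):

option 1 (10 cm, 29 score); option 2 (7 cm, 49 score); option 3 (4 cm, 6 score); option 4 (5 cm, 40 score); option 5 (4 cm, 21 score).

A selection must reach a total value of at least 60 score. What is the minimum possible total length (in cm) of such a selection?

9

Subsets with value ≥ 60, sorted by total length:
- option 4+option 5: length 9, value 61
- option 2+option 5: length 11, value 70
- option 2+option 4: length 12, value 89
- option 3+option 4+option 5: length 13, value 67
Minimum length: 9 cm.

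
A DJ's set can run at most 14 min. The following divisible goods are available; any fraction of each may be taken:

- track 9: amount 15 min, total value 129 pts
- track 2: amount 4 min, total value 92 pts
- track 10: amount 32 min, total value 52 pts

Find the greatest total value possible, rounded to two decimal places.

Take in order of value per unit:
- track 2 (92/4 per unit): all 4 → value 92, running total 92.00
- track 9 (129/15 per unit): 10 of 15 → value 10×129/15 = 86.0000, running total 178.00
Total 178.00.

178.00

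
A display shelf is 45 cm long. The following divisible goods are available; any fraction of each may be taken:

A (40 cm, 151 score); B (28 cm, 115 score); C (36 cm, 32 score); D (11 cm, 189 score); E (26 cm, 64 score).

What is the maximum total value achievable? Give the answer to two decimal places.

326.65

Take in order of value per unit:
- D (189/11 per unit): all 11 → value 189, running total 189.00
- B (115/28 per unit): all 28 → value 115, running total 304.00
- A (151/40 per unit): 6 of 40 → value 6×151/40 = 22.6500, running total 326.65
Total 326.65.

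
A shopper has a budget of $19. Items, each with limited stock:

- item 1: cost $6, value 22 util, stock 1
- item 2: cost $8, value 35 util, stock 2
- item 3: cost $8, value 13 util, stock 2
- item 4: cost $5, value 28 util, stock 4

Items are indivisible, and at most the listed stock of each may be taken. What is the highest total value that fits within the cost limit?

91 util

Best selections within cost 19 and stock limits:
- 1×item 2 + 2×item 4: cost 18, value 91
- 1×item 1 + 1×item 2 + 1×item 4: cost 19, value 85
Best: 91 util.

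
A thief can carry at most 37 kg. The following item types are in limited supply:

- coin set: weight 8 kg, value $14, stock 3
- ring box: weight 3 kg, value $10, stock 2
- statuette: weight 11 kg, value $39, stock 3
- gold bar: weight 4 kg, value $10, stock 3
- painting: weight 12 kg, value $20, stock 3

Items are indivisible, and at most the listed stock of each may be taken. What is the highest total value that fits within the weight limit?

Best selections within weight 37 and stock limits:
- 1×ring box + 3×statuette: weight 36, value 127
- 3×statuette + 1×gold bar: weight 37, value 127
- 2×ring box + 2×statuette + 2×gold bar: weight 36, value 118
- 1×ring box + 2×statuette + 3×gold bar: weight 37, value 118
Best: $127.

$127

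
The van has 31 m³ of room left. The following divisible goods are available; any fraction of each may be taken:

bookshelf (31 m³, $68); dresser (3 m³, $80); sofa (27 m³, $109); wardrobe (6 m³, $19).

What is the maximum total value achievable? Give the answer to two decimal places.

192.17

Take in order of value per unit:
- dresser (80/3 per unit): all 3 → value 80, running total 80.00
- sofa (109/27 per unit): all 27 → value 109, running total 189.00
- wardrobe (19/6 per unit): 1 of 6 → value 1×19/6 = 3.1667, running total 192.17
Total 192.17.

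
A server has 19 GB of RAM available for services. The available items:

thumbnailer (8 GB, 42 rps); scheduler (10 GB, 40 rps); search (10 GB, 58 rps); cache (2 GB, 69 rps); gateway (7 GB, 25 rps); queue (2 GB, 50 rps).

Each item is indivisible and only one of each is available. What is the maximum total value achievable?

Check high-value combinations within 19 GB:
- thumbnailer+cache+gateway+queue: memory 8+2+7+2=19, value 42+69+25+50=186
- search+cache+queue: memory 10+2+2=14, value 58+69+50=177
- thumbnailer+cache+queue: memory 8+2+2=12, value 42+69+50=161
- scheduler+cache+queue: memory 10+2+2=14, value 40+69+50=159
Best: 186 rps.

186 rps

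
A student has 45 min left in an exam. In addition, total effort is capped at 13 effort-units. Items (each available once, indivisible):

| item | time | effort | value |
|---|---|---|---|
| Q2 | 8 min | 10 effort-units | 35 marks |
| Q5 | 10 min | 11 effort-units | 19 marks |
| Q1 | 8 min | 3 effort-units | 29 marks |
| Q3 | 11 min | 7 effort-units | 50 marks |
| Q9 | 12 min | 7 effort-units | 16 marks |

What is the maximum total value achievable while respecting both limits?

Feasible sets respecting both limits:
- Q1+Q3: time 19, effort 10, value 79
- Q2+Q1: time 16, effort 13, value 64
- Q3: time 11, effort 7, value 50
- Q1+Q9: time 20, effort 10, value 45
Best: 79 marks.

79 marks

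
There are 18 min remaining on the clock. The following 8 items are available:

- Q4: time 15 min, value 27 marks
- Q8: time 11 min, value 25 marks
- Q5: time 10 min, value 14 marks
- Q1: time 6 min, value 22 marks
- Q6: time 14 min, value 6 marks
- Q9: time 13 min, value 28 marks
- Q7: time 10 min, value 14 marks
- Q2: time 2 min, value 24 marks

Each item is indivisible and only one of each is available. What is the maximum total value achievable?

60 marks

This is a 0/1 knapsack; check combinations near the capacity.
- Q5+Q1+Q2: time 10+6+2=18, value 14+22+24=60
- Q1+Q7+Q2: time 6+10+2=18, value 22+14+24=60
- Q9+Q2: time 13+2=15, value 28+24=52
Best: 60 marks.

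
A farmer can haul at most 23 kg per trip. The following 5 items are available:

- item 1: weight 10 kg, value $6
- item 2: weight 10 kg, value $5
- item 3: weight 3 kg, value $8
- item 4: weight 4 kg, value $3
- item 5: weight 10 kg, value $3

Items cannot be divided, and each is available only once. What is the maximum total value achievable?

$19

Check high-value combinations within 23 kg:
- item 1+item 2+item 3: weight 10+10+3=23, value 6+5+8=19
- item 1+item 3+item 4: weight 10+3+4=17, value 6+8+3=17
- item 1+item 3+item 5: weight 10+3+10=23, value 6+8+3=17
Best: $19.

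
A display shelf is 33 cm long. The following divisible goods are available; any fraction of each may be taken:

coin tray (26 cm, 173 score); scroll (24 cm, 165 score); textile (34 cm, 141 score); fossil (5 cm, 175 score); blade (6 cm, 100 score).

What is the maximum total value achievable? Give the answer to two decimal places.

426.25

Take in order of value per unit:
- fossil (175/5 per unit): all 5 → value 175, running total 175.00
- blade (100/6 per unit): all 6 → value 100, running total 275.00
- scroll (165/24 per unit): 22 of 24 → value 22×165/24 = 151.2500, running total 426.25
Total 426.25.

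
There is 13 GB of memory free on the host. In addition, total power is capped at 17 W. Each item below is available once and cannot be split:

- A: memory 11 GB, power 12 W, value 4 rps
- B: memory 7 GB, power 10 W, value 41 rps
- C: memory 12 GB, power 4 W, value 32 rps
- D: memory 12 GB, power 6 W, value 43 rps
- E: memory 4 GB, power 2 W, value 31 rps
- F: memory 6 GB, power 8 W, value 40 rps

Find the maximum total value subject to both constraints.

Feasible sets respecting both limits:
- B+E: memory 11, power 12, value 72
- E+F: memory 10, power 10, value 71
- D: memory 12, power 6, value 43
Best: 72 rps.

72 rps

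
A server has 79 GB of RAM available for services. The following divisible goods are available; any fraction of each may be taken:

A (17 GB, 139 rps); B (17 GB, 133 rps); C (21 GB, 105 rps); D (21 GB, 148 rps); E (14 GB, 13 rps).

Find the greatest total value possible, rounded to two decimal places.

Take in order of value per unit:
- A (139/17 per unit): all 17 → value 139, running total 139.00
- B (133/17 per unit): all 17 → value 133, running total 272.00
- D (148/21 per unit): all 21 → value 148, running total 420.00
- C (105/21 per unit): all 21 → value 105, running total 525.00
- E (13/14 per unit): 3 of 14 → value 3×13/14 = 2.7857, running total 527.79
Total 527.79.

527.79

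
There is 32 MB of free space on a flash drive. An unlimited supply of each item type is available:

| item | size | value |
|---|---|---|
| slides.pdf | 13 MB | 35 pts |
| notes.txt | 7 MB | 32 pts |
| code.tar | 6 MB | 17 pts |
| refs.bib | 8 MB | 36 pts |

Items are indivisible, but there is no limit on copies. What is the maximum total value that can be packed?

Best value-per-unit is notes.txt at 32/7; filling with it alone gives 4×32 = 128.
Optimal mix: 4×refs.bib → size 32, value 144.

144 pts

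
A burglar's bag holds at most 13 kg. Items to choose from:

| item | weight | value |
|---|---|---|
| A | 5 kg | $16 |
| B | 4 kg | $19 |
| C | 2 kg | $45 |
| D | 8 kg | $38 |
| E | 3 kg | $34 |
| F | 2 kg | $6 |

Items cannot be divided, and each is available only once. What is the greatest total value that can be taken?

$117

Check high-value combinations within 13 kg:
- C+D+E: weight 2+8+3=13, value 45+38+34=117
- B+C+E+F: weight 4+2+3+2=11, value 19+45+34+6=104
- A+C+E+F: weight 5+2+3+2=12, value 16+45+34+6=101
- B+C+E: weight 4+2+3=9, value 19+45+34=98
- A+C+E: weight 5+2+3=10, value 16+45+34=95
Best: $117.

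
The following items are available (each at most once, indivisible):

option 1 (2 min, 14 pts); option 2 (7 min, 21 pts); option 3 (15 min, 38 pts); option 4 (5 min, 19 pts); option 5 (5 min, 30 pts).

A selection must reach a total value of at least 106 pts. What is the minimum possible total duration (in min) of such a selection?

Subsets with value ≥ 106, sorted by total duration:
- option 2+option 3+option 4+option 5: duration 32, value 108
- option 1+option 2+option 3+option 4+option 5: duration 34, value 122
Minimum duration: 32 min.

32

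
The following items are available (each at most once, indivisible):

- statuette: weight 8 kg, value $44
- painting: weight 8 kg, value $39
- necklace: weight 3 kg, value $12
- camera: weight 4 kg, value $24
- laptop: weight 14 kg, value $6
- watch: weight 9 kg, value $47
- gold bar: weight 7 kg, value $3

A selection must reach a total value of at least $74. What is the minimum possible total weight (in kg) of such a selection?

15

Subsets with value ≥ 74, sorted by total weight:
- statuette+necklace+camera: weight 15, value 80
- painting+necklace+camera: weight 15, value 75
Minimum weight: 15 kg.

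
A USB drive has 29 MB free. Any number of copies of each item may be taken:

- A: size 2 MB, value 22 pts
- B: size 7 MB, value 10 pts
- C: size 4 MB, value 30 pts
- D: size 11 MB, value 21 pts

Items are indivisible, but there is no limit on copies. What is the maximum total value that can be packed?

Best value-per-unit is A at 22/2, and filling with it alone uses size 14×2=28. No mix of the others beats 14×22 = 308.

308 pts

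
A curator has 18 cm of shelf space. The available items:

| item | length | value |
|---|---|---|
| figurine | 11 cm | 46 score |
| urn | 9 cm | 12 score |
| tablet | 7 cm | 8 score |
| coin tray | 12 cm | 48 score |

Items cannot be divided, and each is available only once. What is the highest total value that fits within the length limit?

54 score

Check high-value combinations within 18 cm:
- figurine+tablet: length 11+7=18, value 46+8=54
- coin tray: length 12, value 48
- figurine: length 11, value 46
- urn+tablet: length 9+7=16, value 12+8=20
Best: 54 score.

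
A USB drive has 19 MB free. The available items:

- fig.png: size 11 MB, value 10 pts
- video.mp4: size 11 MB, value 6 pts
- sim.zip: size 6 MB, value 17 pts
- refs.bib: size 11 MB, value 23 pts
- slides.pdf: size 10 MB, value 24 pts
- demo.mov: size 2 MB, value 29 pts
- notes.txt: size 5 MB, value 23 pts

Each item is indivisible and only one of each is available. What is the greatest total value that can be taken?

Check high-value combinations within 19 MB:
- slides.pdf+demo.mov+notes.txt: size 10+2+5=17, value 24+29+23=76
- refs.bib+demo.mov+notes.txt: size 11+2+5=18, value 23+29+23=75
- sim.zip+slides.pdf+demo.mov: size 6+10+2=18, value 17+24+29=70
- sim.zip+demo.mov+notes.txt: size 6+2+5=13, value 17+29+23=69
- sim.zip+refs.bib+demo.mov: size 6+11+2=19, value 17+23+29=69
Best: 76 pts.

76 pts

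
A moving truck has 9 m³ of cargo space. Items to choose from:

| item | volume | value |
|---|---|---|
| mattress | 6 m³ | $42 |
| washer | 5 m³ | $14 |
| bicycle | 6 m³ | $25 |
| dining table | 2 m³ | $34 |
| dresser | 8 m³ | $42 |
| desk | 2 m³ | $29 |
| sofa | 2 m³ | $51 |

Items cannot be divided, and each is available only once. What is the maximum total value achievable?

$114

This is a 0/1 knapsack; check combinations near the capacity.
- dining table+desk+sofa: volume 2+2+2=6, value 34+29+51=114
- washer+dining table+sofa: volume 5+2+2=9, value 14+34+51=99
- washer+desk+sofa: volume 5+2+2=9, value 14+29+51=94
- mattress+sofa: volume 6+2=8, value 42+51=93
Best: $114.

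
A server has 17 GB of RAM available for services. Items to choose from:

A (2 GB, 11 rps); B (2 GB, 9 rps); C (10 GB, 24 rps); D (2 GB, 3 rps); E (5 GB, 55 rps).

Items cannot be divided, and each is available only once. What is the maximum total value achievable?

Check high-value combinations within 17 GB:
- A+C+E: memory 2+10+5=17, value 11+24+55=90
- B+C+E: memory 2+10+5=17, value 9+24+55=88
- C+D+E: memory 10+2+5=17, value 24+3+55=82
- C+E: memory 10+5=15, value 24+55=79
Best: 90 rps.

90 rps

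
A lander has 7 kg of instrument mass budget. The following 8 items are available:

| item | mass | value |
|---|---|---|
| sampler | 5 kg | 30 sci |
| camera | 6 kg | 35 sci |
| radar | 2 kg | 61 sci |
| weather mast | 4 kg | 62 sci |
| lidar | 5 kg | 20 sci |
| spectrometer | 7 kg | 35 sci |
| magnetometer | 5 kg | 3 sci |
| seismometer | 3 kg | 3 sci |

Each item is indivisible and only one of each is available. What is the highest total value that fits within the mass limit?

123 sci

Check high-value combinations within 7 kg:
- radar+weather mast: mass 2+4=6, value 61+62=123
- sampler+radar: mass 5+2=7, value 30+61=91
- radar+lidar: mass 2+5=7, value 61+20=81
Best: 123 sci.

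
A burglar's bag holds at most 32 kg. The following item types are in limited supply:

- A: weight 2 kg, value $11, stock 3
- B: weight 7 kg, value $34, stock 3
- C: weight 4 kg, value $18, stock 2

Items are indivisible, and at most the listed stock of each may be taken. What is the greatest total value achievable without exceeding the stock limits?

$153

Top feasible selections:
- 3×A + 3×B + 1×C: weight 31, value 153
- 1×A + 3×B + 2×C: weight 31, value 149
- 2×A + 3×B + 1×C: weight 29, value 142
- 3×B + 2×C: weight 29, value 138
Best: $153.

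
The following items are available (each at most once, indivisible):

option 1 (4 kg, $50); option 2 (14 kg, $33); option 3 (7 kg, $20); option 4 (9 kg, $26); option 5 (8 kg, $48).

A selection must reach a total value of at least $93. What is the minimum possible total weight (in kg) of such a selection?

12

Subsets with value ≥ 93, sorted by total weight:
- option 1+option 5: weight 12, value 98
- option 1+option 3+option 5: weight 19, value 118
Minimum weight: 12 kg.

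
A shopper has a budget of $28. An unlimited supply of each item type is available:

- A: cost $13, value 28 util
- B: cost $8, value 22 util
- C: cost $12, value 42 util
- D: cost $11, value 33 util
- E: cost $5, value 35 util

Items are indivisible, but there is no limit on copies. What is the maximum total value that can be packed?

175 util

Best value-per-unit is E at 35/5, and filling with it alone uses cost 5×5=25. No mix of the others beats 5×35 = 175.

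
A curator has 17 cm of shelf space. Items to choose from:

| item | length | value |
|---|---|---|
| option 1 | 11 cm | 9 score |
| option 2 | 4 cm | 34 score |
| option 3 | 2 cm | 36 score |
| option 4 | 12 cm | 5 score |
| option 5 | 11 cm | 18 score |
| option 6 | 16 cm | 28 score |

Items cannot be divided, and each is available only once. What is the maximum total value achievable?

88 score

Check high-value combinations within 17 cm:
- option 2+option 3+option 5: length 4+2+11=17, value 34+36+18=88
- option 1+option 2+option 3: length 11+4+2=17, value 9+34+36=79
- option 2+option 3: length 4+2=6, value 34+36=70
- option 3+option 5: length 2+11=13, value 36+18=54
- option 2+option 5: length 4+11=15, value 34+18=52
Best: 88 score.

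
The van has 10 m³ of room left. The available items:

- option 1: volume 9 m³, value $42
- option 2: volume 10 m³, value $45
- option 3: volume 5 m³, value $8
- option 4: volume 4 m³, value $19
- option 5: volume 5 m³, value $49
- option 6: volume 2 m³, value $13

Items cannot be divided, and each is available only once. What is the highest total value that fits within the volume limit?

$68

This is a 0/1 knapsack; check combinations near the capacity.
- option 4+option 5: volume 4+5=9, value 19+49=68
- option 5+option 6: volume 5+2=7, value 49+13=62
- option 3+option 5: volume 5+5=10, value 8+49=57
Best: $68.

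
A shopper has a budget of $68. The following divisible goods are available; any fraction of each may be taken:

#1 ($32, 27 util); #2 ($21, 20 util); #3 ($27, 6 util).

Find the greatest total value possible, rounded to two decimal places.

50.33

Take in order of value per unit:
- #2 (20/21 per unit): all 21 → value 20, running total 20.00
- #1 (27/32 per unit): all 32 → value 27, running total 47.00
- #3 (6/27 per unit): 15 of 27 → value 15×6/27 = 3.3333, running total 50.33
Total 50.33.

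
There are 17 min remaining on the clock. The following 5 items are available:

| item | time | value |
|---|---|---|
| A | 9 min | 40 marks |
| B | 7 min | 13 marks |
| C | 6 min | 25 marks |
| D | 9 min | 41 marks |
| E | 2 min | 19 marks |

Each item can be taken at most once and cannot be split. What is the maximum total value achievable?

Check high-value combinations within 17 min:
- C+D+E: time 6+9+2=17, value 25+41+19=85
- A+C+E: time 9+6+2=17, value 40+25+19=84
- C+D: time 6+9=15, value 25+41=66
- A+C: time 9+6=15, value 40+25=65
Best: 85 marks.

85 marks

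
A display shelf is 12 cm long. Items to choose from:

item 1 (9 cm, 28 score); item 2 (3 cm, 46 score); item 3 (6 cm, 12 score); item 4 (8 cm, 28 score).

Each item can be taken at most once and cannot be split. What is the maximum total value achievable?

74 score

Check high-value combinations within 12 cm:
- item 2+item 4: length 3+8=11, value 46+28=74
- item 1+item 2: length 9+3=12, value 28+46=74
- item 2+item 3: length 3+6=9, value 46+12=58
- item 2: length 3, value 46
- item 4: length 8, value 28
Best: 74 score.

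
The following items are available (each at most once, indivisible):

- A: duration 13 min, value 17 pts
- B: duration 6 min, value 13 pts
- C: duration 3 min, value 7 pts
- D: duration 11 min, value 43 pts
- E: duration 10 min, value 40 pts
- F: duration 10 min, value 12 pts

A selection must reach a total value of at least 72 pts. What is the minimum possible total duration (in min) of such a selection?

Subsets with value ≥ 72, sorted by total duration:
- D+E: duration 21, value 83
- C+D+E: duration 24, value 90
- B+D+E: duration 27, value 96
Minimum duration: 21 min.

21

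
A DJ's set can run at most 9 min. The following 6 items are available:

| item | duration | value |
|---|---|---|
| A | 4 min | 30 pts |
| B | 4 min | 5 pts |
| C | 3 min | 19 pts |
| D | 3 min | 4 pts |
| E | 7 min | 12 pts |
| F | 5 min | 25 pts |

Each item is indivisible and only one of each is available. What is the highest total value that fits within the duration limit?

Check high-value combinations within 9 min:
- A+F: duration 4+5=9, value 30+25=55
- A+C: duration 4+3=7, value 30+19=49
- C+F: duration 3+5=8, value 19+25=44
- A+B: duration 4+4=8, value 30+5=35
- A+D: duration 4+3=7, value 30+4=34
Best: 55 pts.

55 pts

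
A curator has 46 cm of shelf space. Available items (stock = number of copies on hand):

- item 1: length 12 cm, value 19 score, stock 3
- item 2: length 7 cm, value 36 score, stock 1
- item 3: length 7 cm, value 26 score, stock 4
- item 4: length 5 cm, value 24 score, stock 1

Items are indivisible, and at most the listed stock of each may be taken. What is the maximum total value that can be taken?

Top feasible selections:
- 1×item 2 + 4×item 3 + 1×item 4: length 40, value 164
- 1×item 1 + 1×item 2 + 3×item 3 + 1×item 4: length 45, value 157
Best: 164 score.

164 score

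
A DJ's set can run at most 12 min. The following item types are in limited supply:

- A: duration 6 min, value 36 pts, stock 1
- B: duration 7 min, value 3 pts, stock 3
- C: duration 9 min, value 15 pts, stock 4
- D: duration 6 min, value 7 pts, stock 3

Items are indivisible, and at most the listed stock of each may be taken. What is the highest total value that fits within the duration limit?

43 pts

Top feasible selections:
- 1×A + 1×D: duration 12, value 43
- 1×A: duration 6, value 36
- 1×C: duration 9, value 15
- 2×D: duration 12, value 14
Best: 43 pts.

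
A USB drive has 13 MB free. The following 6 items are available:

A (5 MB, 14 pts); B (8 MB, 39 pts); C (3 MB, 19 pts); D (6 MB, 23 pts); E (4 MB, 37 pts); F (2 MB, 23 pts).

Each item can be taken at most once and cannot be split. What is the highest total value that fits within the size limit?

83 pts

Check high-value combinations within 13 MB:
- D+E+F: size 6+4+2=12, value 23+37+23=83
- B+C+F: size 8+3+2=13, value 39+19+23=81
- C+E+F: size 3+4+2=9, value 19+37+23=79
- C+D+E: size 3+6+4=13, value 19+23+37=79
- B+E: size 8+4=12, value 39+37=76
Best: 83 pts.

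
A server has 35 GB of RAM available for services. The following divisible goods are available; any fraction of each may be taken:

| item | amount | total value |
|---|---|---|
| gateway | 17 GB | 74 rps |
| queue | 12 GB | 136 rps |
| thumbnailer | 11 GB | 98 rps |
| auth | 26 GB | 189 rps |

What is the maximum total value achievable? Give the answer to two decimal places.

Take in order of value per unit:
- queue (136/12 per unit): all 12 → value 136, running total 136.00
- thumbnailer (98/11 per unit): all 11 → value 98, running total 234.00
- auth (189/26 per unit): 12 of 26 → value 12×189/26 = 87.2308, running total 321.23
Total 321.23.

321.23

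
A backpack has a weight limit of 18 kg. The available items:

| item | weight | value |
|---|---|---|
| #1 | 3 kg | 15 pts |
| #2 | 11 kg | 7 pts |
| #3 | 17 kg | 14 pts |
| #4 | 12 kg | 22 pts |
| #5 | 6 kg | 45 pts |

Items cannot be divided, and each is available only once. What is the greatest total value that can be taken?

67 pts

Check high-value combinations within 18 kg:
- #4+#5: weight 12+6=18, value 22+45=67
- #1+#5: weight 3+6=9, value 15+45=60
- #2+#5: weight 11+6=17, value 7+45=52
- #5: weight 6, value 45
- #1+#4: weight 3+12=15, value 15+22=37
Best: 67 pts.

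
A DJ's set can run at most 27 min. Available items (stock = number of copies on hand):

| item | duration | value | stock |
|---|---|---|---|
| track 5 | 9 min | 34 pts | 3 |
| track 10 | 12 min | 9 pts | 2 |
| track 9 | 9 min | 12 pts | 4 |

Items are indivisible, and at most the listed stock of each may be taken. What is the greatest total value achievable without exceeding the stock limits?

Top feasible selections:
- 3×track 5: duration 27, value 102
- 2×track 5 + 1×track 9: duration 27, value 80
- 2×track 5: duration 18, value 68
- 1×track 5 + 2×track 9: duration 27, value 58
Best: 102 pts.

102 pts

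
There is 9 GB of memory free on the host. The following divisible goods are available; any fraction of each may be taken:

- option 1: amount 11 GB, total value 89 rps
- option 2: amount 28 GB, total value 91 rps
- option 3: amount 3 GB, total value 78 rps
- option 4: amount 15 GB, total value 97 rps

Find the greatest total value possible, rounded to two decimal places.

126.55

Take in order of value per unit:
- option 3 (78/3 per unit): all 3 → value 78, running total 78.00
- option 1 (89/11 per unit): 6 of 11 → value 6×89/11 = 48.5455, running total 126.55
Total 126.55.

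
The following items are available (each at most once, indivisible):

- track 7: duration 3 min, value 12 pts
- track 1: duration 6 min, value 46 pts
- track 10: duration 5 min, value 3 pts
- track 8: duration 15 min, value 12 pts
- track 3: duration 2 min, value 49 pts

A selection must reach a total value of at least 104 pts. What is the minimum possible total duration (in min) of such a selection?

11

Subsets with value ≥ 104, sorted by total duration:
- track 7+track 1+track 3: duration 11, value 107
- track 7+track 1+track 10+track 3: duration 16, value 110
- track 1+track 8+track 3: duration 23, value 107
- track 7+track 1+track 8+track 3: duration 26, value 119
Minimum duration: 11 min.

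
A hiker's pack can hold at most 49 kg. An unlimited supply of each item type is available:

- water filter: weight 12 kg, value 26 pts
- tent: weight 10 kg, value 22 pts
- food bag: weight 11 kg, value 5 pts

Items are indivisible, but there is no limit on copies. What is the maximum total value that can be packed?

Best value-per-unit is tent at 22/10; filling with it alone gives 4×22 = 88.
Optimal mix: 4×water filter → weight 48, value 104.

104 pts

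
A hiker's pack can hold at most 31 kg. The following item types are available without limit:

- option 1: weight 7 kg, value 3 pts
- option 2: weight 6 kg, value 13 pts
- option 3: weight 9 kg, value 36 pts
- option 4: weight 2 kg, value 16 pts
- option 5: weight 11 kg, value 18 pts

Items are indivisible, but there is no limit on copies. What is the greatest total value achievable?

Best value-per-unit is option 4 at 16/2, and filling with it alone uses weight 15×2=30. No mix of the others beats 15×16 = 240.

240 pts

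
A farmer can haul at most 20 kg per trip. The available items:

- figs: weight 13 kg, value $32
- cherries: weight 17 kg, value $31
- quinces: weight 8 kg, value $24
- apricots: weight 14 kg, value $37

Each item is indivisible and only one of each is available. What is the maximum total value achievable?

$37

Check high-value combinations within 20 kg:
- apricots: weight 14, value 37
- figs: weight 13, value 32
- cherries: weight 17, value 31
- quinces: weight 8, value 24
Best: $37.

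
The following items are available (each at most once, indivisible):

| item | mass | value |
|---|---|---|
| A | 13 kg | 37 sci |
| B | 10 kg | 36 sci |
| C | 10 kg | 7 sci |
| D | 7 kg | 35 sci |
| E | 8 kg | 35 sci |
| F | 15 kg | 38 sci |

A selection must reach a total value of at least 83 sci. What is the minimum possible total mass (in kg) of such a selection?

25

Subsets with value ≥ 83, sorted by total mass:
- B+D+E: mass 25, value 106
- A+D+E: mass 28, value 107
- A+B+D: mass 30, value 108
Minimum mass: 25 kg.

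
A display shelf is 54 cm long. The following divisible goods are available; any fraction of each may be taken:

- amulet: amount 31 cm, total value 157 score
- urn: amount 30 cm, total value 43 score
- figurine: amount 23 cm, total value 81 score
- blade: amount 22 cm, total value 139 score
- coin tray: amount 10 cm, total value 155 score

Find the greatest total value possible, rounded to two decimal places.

405.42

Take in order of value per unit:
- coin tray (155/10 per unit): all 10 → value 155, running total 155.00
- blade (139/22 per unit): all 22 → value 139, running total 294.00
- amulet (157/31 per unit): 22 of 31 → value 22×157/31 = 111.4194, running total 405.42
Total 405.42.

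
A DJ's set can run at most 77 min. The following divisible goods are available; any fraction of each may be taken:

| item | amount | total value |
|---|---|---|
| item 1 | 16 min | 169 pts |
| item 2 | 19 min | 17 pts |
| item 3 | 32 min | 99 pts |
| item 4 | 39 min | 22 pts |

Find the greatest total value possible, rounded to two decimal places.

Take in order of value per unit:
- item 1 (169/16 per unit): all 16 → value 169, running total 169.00
- item 3 (99/32 per unit): all 32 → value 99, running total 268.00
- item 2 (17/19 per unit): all 19 → value 17, running total 285.00
- item 4 (22/39 per unit): 10 of 39 → value 10×22/39 = 5.6410, running total 290.64
Total 290.64.

290.64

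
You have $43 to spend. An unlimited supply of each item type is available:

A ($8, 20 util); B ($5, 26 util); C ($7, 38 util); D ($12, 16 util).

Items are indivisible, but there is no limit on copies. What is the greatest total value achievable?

Best value-per-unit is C at 38/7; filling with it alone gives 6×38 = 228.
Optimal mix: 3×B + 4×C → cost 43, value 230.

230 util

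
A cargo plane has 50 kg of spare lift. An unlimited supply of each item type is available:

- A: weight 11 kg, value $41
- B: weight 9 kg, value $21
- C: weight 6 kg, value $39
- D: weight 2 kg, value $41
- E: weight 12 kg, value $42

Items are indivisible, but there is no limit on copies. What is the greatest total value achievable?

$1025

Best value-per-unit is D at 41/2, and filling with it alone uses weight 25×2=50. No mix of the others beats 25×41 = 1025.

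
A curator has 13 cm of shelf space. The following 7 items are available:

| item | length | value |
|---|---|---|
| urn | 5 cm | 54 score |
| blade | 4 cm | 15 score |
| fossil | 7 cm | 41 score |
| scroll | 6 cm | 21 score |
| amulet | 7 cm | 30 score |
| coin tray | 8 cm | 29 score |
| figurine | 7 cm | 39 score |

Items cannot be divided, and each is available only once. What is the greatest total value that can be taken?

95 score

Check high-value combinations within 13 cm:
- urn+fossil: length 5+7=12, value 54+41=95
- urn+figurine: length 5+7=12, value 54+39=93
- urn+amulet: length 5+7=12, value 54+30=84
- urn+coin tray: length 5+8=13, value 54+29=83
- urn+scroll: length 5+6=11, value 54+21=75
Best: 95 score.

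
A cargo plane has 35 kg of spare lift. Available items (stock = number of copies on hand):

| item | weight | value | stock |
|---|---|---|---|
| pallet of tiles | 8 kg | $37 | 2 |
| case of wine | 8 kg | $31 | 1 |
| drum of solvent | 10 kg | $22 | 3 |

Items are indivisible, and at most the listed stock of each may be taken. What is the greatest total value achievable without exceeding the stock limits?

Top feasible selections:
- 2×pallet of tiles + 1×case of wine + 1×drum of solvent: weight 34, value 127
- 2×pallet of tiles + 1×case of wine: weight 24, value 105
- 2×pallet of tiles + 1×drum of solvent: weight 26, value 96
Best: $127.

$127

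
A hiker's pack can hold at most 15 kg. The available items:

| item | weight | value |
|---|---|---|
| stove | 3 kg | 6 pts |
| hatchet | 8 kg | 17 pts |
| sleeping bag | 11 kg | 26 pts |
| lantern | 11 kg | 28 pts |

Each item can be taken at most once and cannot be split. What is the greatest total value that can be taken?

This is a 0/1 knapsack; check combinations near the capacity.
- stove+lantern: weight 3+11=14, value 6+28=34
- stove+sleeping bag: weight 3+11=14, value 6+26=32
- lantern: weight 11, value 28
Best: 34 pts.

34 pts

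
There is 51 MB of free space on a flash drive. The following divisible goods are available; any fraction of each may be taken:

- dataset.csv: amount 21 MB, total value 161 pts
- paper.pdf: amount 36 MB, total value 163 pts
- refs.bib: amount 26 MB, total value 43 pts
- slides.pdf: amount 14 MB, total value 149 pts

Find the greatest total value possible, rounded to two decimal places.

Take in order of value per unit:
- slides.pdf (149/14 per unit): all 14 → value 149, running total 149.00
- dataset.csv (161/21 per unit): all 21 → value 161, running total 310.00
- paper.pdf (163/36 per unit): 16 of 36 → value 16×163/36 = 72.4444, running total 382.44
Total 382.44.

382.44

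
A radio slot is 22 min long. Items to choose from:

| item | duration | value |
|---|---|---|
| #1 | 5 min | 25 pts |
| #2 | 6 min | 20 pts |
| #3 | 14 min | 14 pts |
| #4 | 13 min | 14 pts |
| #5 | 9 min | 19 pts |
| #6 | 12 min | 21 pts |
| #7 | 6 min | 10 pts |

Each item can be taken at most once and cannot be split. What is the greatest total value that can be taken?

This is a 0/1 knapsack; check combinations near the capacity.
- #1+#2+#5: duration 5+6+9=20, value 25+20+19=64
- #1+#2+#7: duration 5+6+6=17, value 25+20+10=55
- #1+#5+#7: duration 5+9+6=20, value 25+19+10=54
- #2+#5+#7: duration 6+9+6=21, value 20+19+10=49
- #1+#6: duration 5+12=17, value 25+21=46
Best: 64 pts.

64 pts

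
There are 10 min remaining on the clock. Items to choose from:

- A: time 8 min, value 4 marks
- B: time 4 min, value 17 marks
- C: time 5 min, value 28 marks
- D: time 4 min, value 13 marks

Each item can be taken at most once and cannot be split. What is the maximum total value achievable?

Check high-value combinations within 10 min:
- B+C: time 4+5=9, value 17+28=45
- C+D: time 5+4=9, value 28+13=41
- B+D: time 4+4=8, value 17+13=30
Best: 45 marks.

45 marks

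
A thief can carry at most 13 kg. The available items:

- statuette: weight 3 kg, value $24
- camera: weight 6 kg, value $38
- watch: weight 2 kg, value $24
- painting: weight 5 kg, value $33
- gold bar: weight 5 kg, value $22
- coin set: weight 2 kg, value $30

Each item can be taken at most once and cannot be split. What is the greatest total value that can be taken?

Check high-value combinations within 13 kg:
- statuette+camera+watch+coin set: weight 3+6+2+2=13, value 24+38+24+30=116
- statuette+watch+painting+coin set: weight 3+2+5+2=12, value 24+24+33+30=111
- camera+painting+coin set: weight 6+5+2=13, value 38+33+30=101
Best: $116.

$116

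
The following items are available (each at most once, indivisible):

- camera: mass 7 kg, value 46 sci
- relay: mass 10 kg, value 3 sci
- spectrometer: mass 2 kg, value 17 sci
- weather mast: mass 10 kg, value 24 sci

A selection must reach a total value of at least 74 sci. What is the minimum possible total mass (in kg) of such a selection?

Subsets with value ≥ 74, sorted by total mass:
- camera+spectrometer+weather mast: mass 19, value 87
- camera+relay+spectrometer+weather mast: mass 29, value 90
Minimum mass: 19 kg.

19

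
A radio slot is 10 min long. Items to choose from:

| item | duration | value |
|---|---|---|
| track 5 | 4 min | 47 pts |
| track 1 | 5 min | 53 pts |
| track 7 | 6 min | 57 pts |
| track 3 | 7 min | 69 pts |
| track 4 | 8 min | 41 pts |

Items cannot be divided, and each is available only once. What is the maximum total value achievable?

104 pts

Check high-value combinations within 10 min:
- track 5+track 7: duration 4+6=10, value 47+57=104
- track 5+track 1: duration 4+5=9, value 47+53=100
- track 3: duration 7, value 69
Best: 104 pts.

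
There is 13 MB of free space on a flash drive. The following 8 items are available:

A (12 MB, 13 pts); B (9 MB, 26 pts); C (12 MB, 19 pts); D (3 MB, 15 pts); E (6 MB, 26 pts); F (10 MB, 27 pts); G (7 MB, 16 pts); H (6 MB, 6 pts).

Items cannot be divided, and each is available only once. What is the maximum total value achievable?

42 pts

Check high-value combinations within 13 MB:
- D+F: size 3+10=13, value 15+27=42
- E+G: size 6+7=13, value 26+16=42
- D+E: size 3+6=9, value 15+26=41
- B+D: size 9+3=12, value 26+15=41
Best: 42 pts.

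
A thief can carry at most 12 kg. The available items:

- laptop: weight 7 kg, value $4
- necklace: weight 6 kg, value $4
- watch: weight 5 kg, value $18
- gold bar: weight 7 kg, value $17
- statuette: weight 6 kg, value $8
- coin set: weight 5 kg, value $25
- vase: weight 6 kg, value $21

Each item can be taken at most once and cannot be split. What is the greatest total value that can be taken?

Check high-value combinations within 12 kg:
- coin set+vase: weight 5+6=11, value 25+21=46
- watch+coin set: weight 5+5=10, value 18+25=43
- gold bar+coin set: weight 7+5=12, value 17+25=42
- watch+vase: weight 5+6=11, value 18+21=39
- watch+gold bar: weight 5+7=12, value 18+17=35
Best: $46.

$46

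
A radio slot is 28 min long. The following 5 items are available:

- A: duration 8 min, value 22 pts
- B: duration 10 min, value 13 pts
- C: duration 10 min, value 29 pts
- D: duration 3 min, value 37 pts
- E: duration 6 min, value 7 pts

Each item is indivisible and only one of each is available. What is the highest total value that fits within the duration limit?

95 pts

Check high-value combinations within 28 min:
- A+C+D+E: duration 8+10+3+6=27, value 22+29+37+7=95
- A+C+D: duration 8+10+3=21, value 22+29+37=88
- B+C+D: duration 10+10+3=23, value 13+29+37=79
- A+B+D+E: duration 8+10+3+6=27, value 22+13+37+7=79
- C+D+E: duration 10+3+6=19, value 29+37+7=73
Best: 95 pts.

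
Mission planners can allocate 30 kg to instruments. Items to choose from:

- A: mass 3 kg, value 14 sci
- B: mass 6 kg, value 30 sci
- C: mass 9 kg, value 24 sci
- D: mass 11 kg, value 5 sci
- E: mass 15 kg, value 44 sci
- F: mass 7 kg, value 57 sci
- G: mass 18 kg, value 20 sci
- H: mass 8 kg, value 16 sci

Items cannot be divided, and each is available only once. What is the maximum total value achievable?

Check high-value combinations within 30 kg:
- B+E+F: mass 6+15+7=28, value 30+44+57=131
- B+C+F+H: mass 6+9+7+8=30, value 30+24+57+16=127
- A+B+C+F: mass 3+6+9+7=25, value 14+30+24+57=125
- A+B+F+H: mass 3+6+7+8=24, value 14+30+57+16=117
Best: 131 sci.

131 sci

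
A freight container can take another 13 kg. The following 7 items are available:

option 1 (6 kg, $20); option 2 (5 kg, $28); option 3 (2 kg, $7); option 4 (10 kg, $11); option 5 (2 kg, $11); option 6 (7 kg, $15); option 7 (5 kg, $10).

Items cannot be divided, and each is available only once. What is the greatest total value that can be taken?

This is a 0/1 knapsack; check combinations near the capacity.
- option 1+option 2+option 5: weight 6+5+2=13, value 20+28+11=59
- option 1+option 2+option 3: weight 6+5+2=13, value 20+28+7=55
- option 2+option 5+option 7: weight 5+2+5=12, value 28+11+10=49
- option 1+option 2: weight 6+5=11, value 20+28=48
- option 2+option 3+option 5: weight 5+2+2=9, value 28+7+11=46
Best: $59.

$59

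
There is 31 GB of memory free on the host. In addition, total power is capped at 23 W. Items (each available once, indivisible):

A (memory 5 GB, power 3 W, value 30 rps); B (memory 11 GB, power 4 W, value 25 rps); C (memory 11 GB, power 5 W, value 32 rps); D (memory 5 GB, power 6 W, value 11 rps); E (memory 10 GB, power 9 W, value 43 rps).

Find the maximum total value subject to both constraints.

Feasible sets respecting both limits:
- A+C+D+E: memory 31, power 23, value 116
- A+B+D+E: memory 31, power 22, value 109
- A+C+E: memory 26, power 17, value 105
- A+B+E: memory 26, power 16, value 98
Best: 116 rps.

116 rps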